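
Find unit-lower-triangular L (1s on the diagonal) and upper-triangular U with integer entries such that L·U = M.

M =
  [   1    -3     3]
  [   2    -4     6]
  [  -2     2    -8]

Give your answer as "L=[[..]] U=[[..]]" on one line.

  R1 -= 2·R0 → [0,2,0]
  R2 -= -2·R0 → [0,-4,-2]
  R2 -= -2·R1 → [0,0,-2]

L=[[1,0,0],[2,1,0],[-2,-2,1]] U=[[1,-3,3],[0,2,0],[0,0,-2]]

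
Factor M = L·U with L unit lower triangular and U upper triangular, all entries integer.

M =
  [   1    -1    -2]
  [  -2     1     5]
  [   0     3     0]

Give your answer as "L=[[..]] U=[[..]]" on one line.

  r1 -= -2·r0 → [0,-1,1]
  r2 -= 0·r0 → [0,3,0]
  r2 -= -3·r1 → [0,0,3]

L=[[1,0,0],[-2,1,0],[0,-3,1]] U=[[1,-1,-2],[0,-1,1],[0,0,3]]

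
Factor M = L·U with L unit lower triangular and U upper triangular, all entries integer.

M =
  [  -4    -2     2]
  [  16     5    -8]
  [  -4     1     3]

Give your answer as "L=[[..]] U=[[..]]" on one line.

  r1 -= -4·r0 → [0,-3,0]
  r2 -= 1·r0 → [0,3,1]
  r2 -= -1·r1 → [0,0,1]

L=[[1,0,0],[-4,1,0],[1,-1,1]] U=[[-4,-2,2],[0,-3,0],[0,0,1]]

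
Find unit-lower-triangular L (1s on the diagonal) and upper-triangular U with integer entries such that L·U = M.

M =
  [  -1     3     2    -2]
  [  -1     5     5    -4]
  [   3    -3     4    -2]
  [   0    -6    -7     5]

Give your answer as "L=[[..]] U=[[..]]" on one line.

  row1 -= 1·row0 → [0,2,3,-2]
  row2 -= -3·row0 → [0,6,10,-8]
  row3 -= 0·row0 → [0,-6,-7,5]
  row2 -= 3·row1 → [0,0,1,-2]
  row3 -= -3·row1 → [0,0,2,-1]
  row3 -= 2·row2 → [0,0,0,3]

L=[[1,0,0,0],[1,1,0,0],[-3,3,1,0],[0,-3,2,1]] U=[[-1,3,2,-2],[0,2,3,-2],[0,0,1,-2],[0,0,0,3]]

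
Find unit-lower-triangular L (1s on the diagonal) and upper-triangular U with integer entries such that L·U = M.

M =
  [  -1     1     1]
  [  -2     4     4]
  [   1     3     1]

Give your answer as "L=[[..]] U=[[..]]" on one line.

  r1 -= 2·r0 → [0,2,2]
  r2 -= -1·r0 → [0,4,2]
  r2 -= 2·r1 → [0,0,-2]

L=[[1,0,0],[2,1,0],[-1,2,1]] U=[[-1,1,1],[0,2,2],[0,0,-2]]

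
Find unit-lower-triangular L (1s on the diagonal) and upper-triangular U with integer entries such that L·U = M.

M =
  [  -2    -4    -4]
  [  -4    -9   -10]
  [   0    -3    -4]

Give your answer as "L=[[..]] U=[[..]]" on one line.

L=[[1,0,0],[2,1,0],[0,3,1]] U=[[-2,-4,-4],[0,-1,-2],[0,0,2]]

  R1 -= 2·R0 → [0,-1,-2]
  R2 -= 0·R0 → [0,-3,-4]
  R2 -= 3·R1 → [0,0,2]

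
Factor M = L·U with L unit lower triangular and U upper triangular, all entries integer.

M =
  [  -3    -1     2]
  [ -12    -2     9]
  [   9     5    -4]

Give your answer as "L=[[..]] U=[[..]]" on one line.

  row1 -= 4·row0 → [0,2,1]
  row2 -= -3·row0 → [0,2,2]
  row2 -= 1·row1 → [0,0,1]

L=[[1,0,0],[4,1,0],[-3,1,1]] U=[[-3,-1,2],[0,2,1],[0,0,1]]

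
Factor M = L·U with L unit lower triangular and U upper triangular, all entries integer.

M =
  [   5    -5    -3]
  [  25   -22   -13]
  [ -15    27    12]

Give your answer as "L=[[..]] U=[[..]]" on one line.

L=[[1,0,0],[5,1,0],[-3,4,1]] U=[[5,-5,-3],[0,3,2],[0,0,-5]]

  row1 -= 5·row0 → [0,3,2]
  row2 -= -3·row0 → [0,12,3]
  row2 -= 4·row1 → [0,0,-5]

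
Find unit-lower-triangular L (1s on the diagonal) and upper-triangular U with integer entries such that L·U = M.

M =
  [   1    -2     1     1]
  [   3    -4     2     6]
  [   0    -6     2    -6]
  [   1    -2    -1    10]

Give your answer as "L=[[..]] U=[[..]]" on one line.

  row1 -= 3·row0 → [0,2,-1,3]
  row2 -= 0·row0 → [0,-6,2,-6]
  row3 -= 1·row0 → [0,0,-2,9]
  row2 -= -3·row1 → [0,0,-1,3]
  row3 -= 0·row1 → [0,0,-2,9]
  row3 -= 2·row2 → [0,0,0,3]

L=[[1,0,0,0],[3,1,0,0],[0,-3,1,0],[1,0,2,1]] U=[[1,-2,1,1],[0,2,-1,3],[0,0,-1,3],[0,0,0,3]]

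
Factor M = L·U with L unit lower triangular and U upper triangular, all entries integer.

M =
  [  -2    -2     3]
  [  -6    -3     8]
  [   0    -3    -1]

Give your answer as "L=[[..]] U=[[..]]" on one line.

L=[[1,0,0],[3,1,0],[0,-1,1]] U=[[-2,-2,3],[0,3,-1],[0,0,-2]]

  R1 -= 3·R0 → [0,3,-1]
  R2 -= 0·R0 → [0,-3,-1]
  R2 -= -1·R1 → [0,0,-2]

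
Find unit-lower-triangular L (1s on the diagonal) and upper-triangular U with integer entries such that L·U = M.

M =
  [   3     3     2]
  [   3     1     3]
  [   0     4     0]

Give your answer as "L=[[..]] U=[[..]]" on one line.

  row1 -= 1·row0 → [0,-2,1]
  row2 -= 0·row0 → [0,4,0]
  row2 -= -2·row1 → [0,0,2]

L=[[1,0,0],[1,1,0],[0,-2,1]] U=[[3,3,2],[0,-2,1],[0,0,2]]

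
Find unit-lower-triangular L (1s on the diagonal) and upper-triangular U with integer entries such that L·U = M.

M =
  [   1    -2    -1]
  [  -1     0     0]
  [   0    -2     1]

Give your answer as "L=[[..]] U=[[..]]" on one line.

  R1 -= -1·R0 → [0,-2,-1]
  R2 -= 0·R0 → [0,-2,1]
  R2 -= 1·R1 → [0,0,2]

L=[[1,0,0],[-1,1,0],[0,1,1]] U=[[1,-2,-1],[0,-2,-1],[0,0,2]]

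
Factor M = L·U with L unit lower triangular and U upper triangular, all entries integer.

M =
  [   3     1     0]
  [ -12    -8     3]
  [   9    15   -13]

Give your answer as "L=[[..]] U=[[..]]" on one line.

  row1 -= -4·row0 → [0,-4,3]
  row2 -= 3·row0 → [0,12,-13]
  row2 -= -3·row1 → [0,0,-4]

L=[[1,0,0],[-4,1,0],[3,-3,1]] U=[[3,1,0],[0,-4,3],[0,0,-4]]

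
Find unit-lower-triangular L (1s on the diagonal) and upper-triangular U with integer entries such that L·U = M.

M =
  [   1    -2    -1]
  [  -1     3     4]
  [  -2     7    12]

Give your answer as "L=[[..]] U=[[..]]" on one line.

L=[[1,0,0],[-1,1,0],[-2,3,1]] U=[[1,-2,-1],[0,1,3],[0,0,1]]

  R1 -= -1·R0 → [0,1,3]
  R2 -= -2·R0 → [0,3,10]
  R2 -= 3·R1 → [0,0,1]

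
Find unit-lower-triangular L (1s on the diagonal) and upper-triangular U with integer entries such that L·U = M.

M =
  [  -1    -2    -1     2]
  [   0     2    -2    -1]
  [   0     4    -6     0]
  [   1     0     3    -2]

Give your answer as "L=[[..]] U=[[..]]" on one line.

  r1 -= 0·r0 → [0,2,-2,-1]
  r2 -= 0·r0 → [0,4,-6,0]
  r3 -= -1·r0 → [0,-2,2,0]
  r2 -= 2·r1 → [0,0,-2,2]
  r3 -= -1·r1 → [0,0,0,-1]
  r3 -= 0·r2 → [0,0,0,-1]

L=[[1,0,0,0],[0,1,0,0],[0,2,1,0],[-1,-1,0,1]] U=[[-1,-2,-1,2],[0,2,-2,-1],[0,0,-2,2],[0,0,0,-1]]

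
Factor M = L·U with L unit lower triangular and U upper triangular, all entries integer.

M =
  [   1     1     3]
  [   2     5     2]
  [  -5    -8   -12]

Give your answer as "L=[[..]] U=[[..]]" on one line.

  row1 -= 2·row0 → [0,3,-4]
  row2 -= -5·row0 → [0,-3,3]
  row2 -= -1·row1 → [0,0,-1]

L=[[1,0,0],[2,1,0],[-5,-1,1]] U=[[1,1,3],[0,3,-4],[0,0,-1]]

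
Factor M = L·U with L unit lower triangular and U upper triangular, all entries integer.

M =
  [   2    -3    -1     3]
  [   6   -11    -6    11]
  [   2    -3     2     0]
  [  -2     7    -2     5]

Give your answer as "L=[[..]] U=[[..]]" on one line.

L=[[1,0,0,0],[3,1,0,0],[1,0,1,0],[-1,-2,-3,1]] U=[[2,-3,-1,3],[0,-2,-3,2],[0,0,3,-3],[0,0,0,3]]

  row1 -= 3·row0 → [0,-2,-3,2]
  row2 -= 1·row0 → [0,0,3,-3]
  row3 -= -1·row0 → [0,4,-3,8]
  row2 -= 0·row1 → [0,0,3,-3]
  row3 -= -2·row1 → [0,0,-9,12]
  row3 -= -3·row2 → [0,0,0,3]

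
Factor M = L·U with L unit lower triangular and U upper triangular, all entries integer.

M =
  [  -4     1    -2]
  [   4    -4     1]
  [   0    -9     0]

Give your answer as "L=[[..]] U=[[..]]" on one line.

  r1 -= -1·r0 → [0,-3,-1]
  r2 -= 0·r0 → [0,-9,0]
  r2 -= 3·r1 → [0,0,3]

L=[[1,0,0],[-1,1,0],[0,3,1]] U=[[-4,1,-2],[0,-3,-1],[0,0,3]]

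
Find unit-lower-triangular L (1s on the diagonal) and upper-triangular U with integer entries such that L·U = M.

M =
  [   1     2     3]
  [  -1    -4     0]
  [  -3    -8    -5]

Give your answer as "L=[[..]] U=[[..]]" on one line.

  r1 -= -1·r0 → [0,-2,3]
  r2 -= -3·r0 → [0,-2,4]
  r2 -= 1·r1 → [0,0,1]

L=[[1,0,0],[-1,1,0],[-3,1,1]] U=[[1,2,3],[0,-2,3],[0,0,1]]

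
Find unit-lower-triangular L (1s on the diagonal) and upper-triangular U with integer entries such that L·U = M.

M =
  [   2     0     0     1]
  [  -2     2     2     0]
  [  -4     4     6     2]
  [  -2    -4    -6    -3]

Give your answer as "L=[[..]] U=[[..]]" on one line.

L=[[1,0,0,0],[-1,1,0,0],[-2,2,1,0],[-1,-2,-1,1]] U=[[2,0,0,1],[0,2,2,1],[0,0,2,2],[0,0,0,2]]

  R1 -= -1·R0 → [0,2,2,1]
  R2 -= -2·R0 → [0,4,6,4]
  R3 -= -1·R0 → [0,-4,-6,-2]
  R2 -= 2·R1 → [0,0,2,2]
  R3 -= -2·R1 → [0,0,-2,0]
  R3 -= -1·R2 → [0,0,0,2]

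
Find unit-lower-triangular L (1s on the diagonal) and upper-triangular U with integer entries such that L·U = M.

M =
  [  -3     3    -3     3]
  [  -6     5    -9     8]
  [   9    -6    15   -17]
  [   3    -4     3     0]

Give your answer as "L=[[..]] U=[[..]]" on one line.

  R1 -= 2·R0 → [0,-1,-3,2]
  R2 -= -3·R0 → [0,3,6,-8]
  R3 -= -1·R0 → [0,-1,0,3]
  R2 -= -3·R1 → [0,0,-3,-2]
  R3 -= 1·R1 → [0,0,3,1]
  R3 -= -1·R2 → [0,0,0,-1]

L=[[1,0,0,0],[2,1,0,0],[-3,-3,1,0],[-1,1,-1,1]] U=[[-3,3,-3,3],[0,-1,-3,2],[0,0,-3,-2],[0,0,0,-1]]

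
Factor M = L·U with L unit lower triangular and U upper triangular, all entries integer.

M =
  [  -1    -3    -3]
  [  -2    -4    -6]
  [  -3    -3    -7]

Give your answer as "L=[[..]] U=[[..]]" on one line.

L=[[1,0,0],[2,1,0],[3,3,1]] U=[[-1,-3,-3],[0,2,0],[0,0,2]]

  row1 -= 2·row0 → [0,2,0]
  row2 -= 3·row0 → [0,6,2]
  row2 -= 3·row1 → [0,0,2]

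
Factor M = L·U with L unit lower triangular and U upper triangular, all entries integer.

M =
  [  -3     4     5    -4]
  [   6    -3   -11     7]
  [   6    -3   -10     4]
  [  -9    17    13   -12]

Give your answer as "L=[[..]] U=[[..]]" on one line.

  row1 -= -2·row0 → [0,5,-1,-1]
  row2 -= -2·row0 → [0,5,0,-4]
  row3 -= 3·row0 → [0,5,-2,0]
  row2 -= 1·row1 → [0,0,1,-3]
  row3 -= 1·row1 → [0,0,-1,1]
  row3 -= -1·row2 → [0,0,0,-2]

L=[[1,0,0,0],[-2,1,0,0],[-2,1,1,0],[3,1,-1,1]] U=[[-3,4,5,-4],[0,5,-1,-1],[0,0,1,-3],[0,0,0,-2]]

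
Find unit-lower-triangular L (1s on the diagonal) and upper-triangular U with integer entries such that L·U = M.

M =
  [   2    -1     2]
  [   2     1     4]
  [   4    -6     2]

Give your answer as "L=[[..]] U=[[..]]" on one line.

L=[[1,0,0],[1,1,0],[2,-2,1]] U=[[2,-1,2],[0,2,2],[0,0,2]]

  r1 -= 1·r0 → [0,2,2]
  r2 -= 2·r0 → [0,-4,-2]
  r2 -= -2·r1 → [0,0,2]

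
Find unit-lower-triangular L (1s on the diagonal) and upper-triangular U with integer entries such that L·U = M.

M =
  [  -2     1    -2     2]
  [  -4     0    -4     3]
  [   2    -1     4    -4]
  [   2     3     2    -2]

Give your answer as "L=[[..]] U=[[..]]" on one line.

L=[[1,0,0,0],[2,1,0,0],[-1,0,1,0],[-1,-2,0,1]] U=[[-2,1,-2,2],[0,-2,0,-1],[0,0,2,-2],[0,0,0,-2]]

  r1 -= 2·r0 → [0,-2,0,-1]
  r2 -= -1·r0 → [0,0,2,-2]
  r3 -= -1·r0 → [0,4,0,0]
  r2 -= 0·r1 → [0,0,2,-2]
  r3 -= -2·r1 → [0,0,0,-2]
  r3 -= 0·r2 → [0,0,0,-2]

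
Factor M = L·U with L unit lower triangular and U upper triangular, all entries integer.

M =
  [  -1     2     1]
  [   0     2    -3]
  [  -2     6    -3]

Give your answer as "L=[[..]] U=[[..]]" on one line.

  row1 -= 0·row0 → [0,2,-3]
  row2 -= 2·row0 → [0,2,-5]
  row2 -= 1·row1 → [0,0,-2]

L=[[1,0,0],[0,1,0],[2,1,1]] U=[[-1,2,1],[0,2,-3],[0,0,-2]]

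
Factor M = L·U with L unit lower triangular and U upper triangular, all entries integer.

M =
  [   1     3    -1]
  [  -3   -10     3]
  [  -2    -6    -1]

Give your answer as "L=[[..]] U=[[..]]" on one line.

L=[[1,0,0],[-3,1,0],[-2,0,1]] U=[[1,3,-1],[0,-1,0],[0,0,-3]]

  r1 -= -3·r0 → [0,-1,0]
  r2 -= -2·r0 → [0,0,-3]
  r2 -= 0·r1 → [0,0,-3]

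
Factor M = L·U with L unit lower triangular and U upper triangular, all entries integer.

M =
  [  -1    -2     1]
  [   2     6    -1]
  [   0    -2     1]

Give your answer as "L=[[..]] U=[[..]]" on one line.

  R1 -= -2·R0 → [0,2,1]
  R2 -= 0·R0 → [0,-2,1]
  R2 -= -1·R1 → [0,0,2]

L=[[1,0,0],[-2,1,0],[0,-1,1]] U=[[-1,-2,1],[0,2,1],[0,0,2]]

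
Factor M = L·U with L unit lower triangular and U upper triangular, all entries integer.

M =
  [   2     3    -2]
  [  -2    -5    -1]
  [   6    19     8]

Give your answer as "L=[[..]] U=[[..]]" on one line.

  row1 -= -1·row0 → [0,-2,-3]
  row2 -= 3·row0 → [0,10,14]
  row2 -= -5·row1 → [0,0,-1]

L=[[1,0,0],[-1,1,0],[3,-5,1]] U=[[2,3,-2],[0,-2,-3],[0,0,-1]]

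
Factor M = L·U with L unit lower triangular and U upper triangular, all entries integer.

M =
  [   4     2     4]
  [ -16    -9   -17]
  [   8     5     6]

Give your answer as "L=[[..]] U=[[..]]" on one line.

  R1 -= -4·R0 → [0,-1,-1]
  R2 -= 2·R0 → [0,1,-2]
  R2 -= -1·R1 → [0,0,-3]

L=[[1,0,0],[-4,1,0],[2,-1,1]] U=[[4,2,4],[0,-1,-1],[0,0,-3]]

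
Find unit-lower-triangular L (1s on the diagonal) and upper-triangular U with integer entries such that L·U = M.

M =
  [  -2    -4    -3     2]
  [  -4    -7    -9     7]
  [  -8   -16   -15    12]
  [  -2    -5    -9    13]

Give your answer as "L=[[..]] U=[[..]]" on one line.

L=[[1,0,0,0],[2,1,0,0],[4,0,1,0],[1,-1,3,1]] U=[[-2,-4,-3,2],[0,1,-3,3],[0,0,-3,4],[0,0,0,2]]

  R1 -= 2·R0 → [0,1,-3,3]
  R2 -= 4·R0 → [0,0,-3,4]
  R3 -= 1·R0 → [0,-1,-6,11]
  R2 -= 0·R1 → [0,0,-3,4]
  R3 -= -1·R1 → [0,0,-9,14]
  R3 -= 3·R2 → [0,0,0,2]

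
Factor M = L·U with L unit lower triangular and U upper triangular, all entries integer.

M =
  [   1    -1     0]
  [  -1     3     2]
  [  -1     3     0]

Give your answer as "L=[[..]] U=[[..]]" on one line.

  R1 -= -1·R0 → [0,2,2]
  R2 -= -1·R0 → [0,2,0]
  R2 -= 1·R1 → [0,0,-2]

L=[[1,0,0],[-1,1,0],[-1,1,1]] U=[[1,-1,0],[0,2,2],[0,0,-2]]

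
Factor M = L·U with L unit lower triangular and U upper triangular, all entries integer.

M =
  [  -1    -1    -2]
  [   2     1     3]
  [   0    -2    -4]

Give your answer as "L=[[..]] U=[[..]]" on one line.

L=[[1,0,0],[-2,1,0],[0,2,1]] U=[[-1,-1,-2],[0,-1,-1],[0,0,-2]]

  r1 -= -2·r0 → [0,-1,-1]
  r2 -= 0·r0 → [0,-2,-4]
  r2 -= 2·r1 → [0,0,-2]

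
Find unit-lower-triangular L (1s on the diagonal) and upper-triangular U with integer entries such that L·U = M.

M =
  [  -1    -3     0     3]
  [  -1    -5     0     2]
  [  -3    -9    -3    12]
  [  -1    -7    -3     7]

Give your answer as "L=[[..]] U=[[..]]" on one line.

L=[[1,0,0,0],[1,1,0,0],[3,0,1,0],[1,2,1,1]] U=[[-1,-3,0,3],[0,-2,0,-1],[0,0,-3,3],[0,0,0,3]]

  row1 -= 1·row0 → [0,-2,0,-1]
  row2 -= 3·row0 → [0,0,-3,3]
  row3 -= 1·row0 → [0,-4,-3,4]
  row2 -= 0·row1 → [0,0,-3,3]
  row3 -= 2·row1 → [0,0,-3,6]
  row3 -= 1·row2 → [0,0,0,3]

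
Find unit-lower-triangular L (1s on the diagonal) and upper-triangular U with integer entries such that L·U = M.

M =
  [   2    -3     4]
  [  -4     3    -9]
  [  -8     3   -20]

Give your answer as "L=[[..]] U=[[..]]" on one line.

L=[[1,0,0],[-2,1,0],[-4,3,1]] U=[[2,-3,4],[0,-3,-1],[0,0,-1]]

  row1 -= -2·row0 → [0,-3,-1]
  row2 -= -4·row0 → [0,-9,-4]
  row2 -= 3·row1 → [0,0,-1]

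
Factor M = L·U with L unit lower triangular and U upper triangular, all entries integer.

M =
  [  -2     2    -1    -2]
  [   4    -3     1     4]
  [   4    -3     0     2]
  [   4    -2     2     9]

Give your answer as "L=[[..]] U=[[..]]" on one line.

L=[[1,0,0,0],[-2,1,0,0],[-2,1,1,0],[-2,2,-2,1]] U=[[-2,2,-1,-2],[0,1,-1,0],[0,0,-1,-2],[0,0,0,1]]

  R1 -= -2·R0 → [0,1,-1,0]
  R2 -= -2·R0 → [0,1,-2,-2]
  R3 -= -2·R0 → [0,2,0,5]
  R2 -= 1·R1 → [0,0,-1,-2]
  R3 -= 2·R1 → [0,0,2,5]
  R3 -= -2·R2 → [0,0,0,1]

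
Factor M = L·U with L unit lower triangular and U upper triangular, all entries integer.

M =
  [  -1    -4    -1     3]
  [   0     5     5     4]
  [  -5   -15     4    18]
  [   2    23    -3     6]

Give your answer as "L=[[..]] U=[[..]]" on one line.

  row1 -= 0·row0 → [0,5,5,4]
  row2 -= 5·row0 → [0,5,9,3]
  row3 -= -2·row0 → [0,15,-5,12]
  row2 -= 1·row1 → [0,0,4,-1]
  row3 -= 3·row1 → [0,0,-20,0]
  row3 -= -5·row2 → [0,0,0,-5]

L=[[1,0,0,0],[0,1,0,0],[5,1,1,0],[-2,3,-5,1]] U=[[-1,-4,-1,3],[0,5,5,4],[0,0,4,-1],[0,0,0,-5]]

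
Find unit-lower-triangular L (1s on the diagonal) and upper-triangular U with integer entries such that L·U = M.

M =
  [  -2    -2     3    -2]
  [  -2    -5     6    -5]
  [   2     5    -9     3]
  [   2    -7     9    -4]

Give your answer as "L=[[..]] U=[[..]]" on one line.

L=[[1,0,0,0],[1,1,0,0],[-1,-1,1,0],[-1,3,-1,1]] U=[[-2,-2,3,-2],[0,-3,3,-3],[0,0,-3,-2],[0,0,0,1]]

  row1 -= 1·row0 → [0,-3,3,-3]
  row2 -= -1·row0 → [0,3,-6,1]
  row3 -= -1·row0 → [0,-9,12,-6]
  row2 -= -1·row1 → [0,0,-3,-2]
  row3 -= 3·row1 → [0,0,3,3]
  row3 -= -1·row2 → [0,0,0,1]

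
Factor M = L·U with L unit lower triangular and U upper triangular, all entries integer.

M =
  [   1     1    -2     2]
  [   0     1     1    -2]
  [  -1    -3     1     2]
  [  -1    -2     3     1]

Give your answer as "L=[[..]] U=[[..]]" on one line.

  r1 -= 0·r0 → [0,1,1,-2]
  r2 -= -1·r0 → [0,-2,-1,4]
  r3 -= -1·r0 → [0,-1,1,3]
  r2 -= -2·r1 → [0,0,1,0]
  r3 -= -1·r1 → [0,0,2,1]
  r3 -= 2·r2 → [0,0,0,1]

L=[[1,0,0,0],[0,1,0,0],[-1,-2,1,0],[-1,-1,2,1]] U=[[1,1,-2,2],[0,1,1,-2],[0,0,1,0],[0,0,0,1]]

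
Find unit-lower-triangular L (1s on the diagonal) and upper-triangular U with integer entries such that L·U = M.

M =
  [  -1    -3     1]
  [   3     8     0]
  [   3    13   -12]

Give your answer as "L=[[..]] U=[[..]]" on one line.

L=[[1,0,0],[-3,1,0],[-3,-4,1]] U=[[-1,-3,1],[0,-1,3],[0,0,3]]

  R1 -= -3·R0 → [0,-1,3]
  R2 -= -3·R0 → [0,4,-9]
  R2 -= -4·R1 → [0,0,3]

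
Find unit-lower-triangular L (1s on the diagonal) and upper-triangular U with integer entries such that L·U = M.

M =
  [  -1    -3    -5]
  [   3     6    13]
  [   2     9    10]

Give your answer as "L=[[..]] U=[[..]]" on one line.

L=[[1,0,0],[-3,1,0],[-2,-1,1]] U=[[-1,-3,-5],[0,-3,-2],[0,0,-2]]

  r1 -= -3·r0 → [0,-3,-2]
  r2 -= -2·r0 → [0,3,0]
  r2 -= -1·r1 → [0,0,-2]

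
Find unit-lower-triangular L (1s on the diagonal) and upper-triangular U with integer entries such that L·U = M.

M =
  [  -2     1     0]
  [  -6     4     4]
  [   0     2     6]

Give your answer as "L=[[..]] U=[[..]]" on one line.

L=[[1,0,0],[3,1,0],[0,2,1]] U=[[-2,1,0],[0,1,4],[0,0,-2]]

  r1 -= 3·r0 → [0,1,4]
  r2 -= 0·r0 → [0,2,6]
  r2 -= 2·r1 → [0,0,-2]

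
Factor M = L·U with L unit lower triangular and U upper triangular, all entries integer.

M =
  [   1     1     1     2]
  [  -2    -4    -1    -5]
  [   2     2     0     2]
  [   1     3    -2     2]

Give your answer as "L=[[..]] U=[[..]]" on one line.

L=[[1,0,0,0],[-2,1,0,0],[2,0,1,0],[1,-1,1,1]] U=[[1,1,1,2],[0,-2,1,-1],[0,0,-2,-2],[0,0,0,1]]

  R1 -= -2·R0 → [0,-2,1,-1]
  R2 -= 2·R0 → [0,0,-2,-2]
  R3 -= 1·R0 → [0,2,-3,0]
  R2 -= 0·R1 → [0,0,-2,-2]
  R3 -= -1·R1 → [0,0,-2,-1]
  R3 -= 1·R2 → [0,0,0,1]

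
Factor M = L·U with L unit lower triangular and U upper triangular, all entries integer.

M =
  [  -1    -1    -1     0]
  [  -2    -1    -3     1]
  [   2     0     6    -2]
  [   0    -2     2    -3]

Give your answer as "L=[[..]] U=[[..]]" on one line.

L=[[1,0,0,0],[2,1,0,0],[-2,-2,1,0],[0,-2,0,1]] U=[[-1,-1,-1,0],[0,1,-1,1],[0,0,2,0],[0,0,0,-1]]

  R1 -= 2·R0 → [0,1,-1,1]
  R2 -= -2·R0 → [0,-2,4,-2]
  R3 -= 0·R0 → [0,-2,2,-3]
  R2 -= -2·R1 → [0,0,2,0]
  R3 -= -2·R1 → [0,0,0,-1]
  R3 -= 0·R2 → [0,0,0,-1]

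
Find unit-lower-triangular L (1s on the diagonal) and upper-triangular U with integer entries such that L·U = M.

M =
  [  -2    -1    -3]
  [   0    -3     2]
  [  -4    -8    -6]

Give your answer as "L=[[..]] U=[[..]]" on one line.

  R1 -= 0·R0 → [0,-3,2]
  R2 -= 2·R0 → [0,-6,0]
  R2 -= 2·R1 → [0,0,-4]

L=[[1,0,0],[0,1,0],[2,2,1]] U=[[-2,-1,-3],[0,-3,2],[0,0,-4]]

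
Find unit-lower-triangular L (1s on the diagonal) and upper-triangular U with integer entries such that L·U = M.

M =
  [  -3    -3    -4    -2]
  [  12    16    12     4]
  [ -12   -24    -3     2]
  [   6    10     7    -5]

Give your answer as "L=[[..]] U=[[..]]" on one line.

L=[[1,0,0,0],[-4,1,0,0],[4,-3,1,0],[-2,1,3,1]] U=[[-3,-3,-4,-2],[0,4,-4,-4],[0,0,1,-2],[0,0,0,1]]

  r1 -= -4·r0 → [0,4,-4,-4]
  r2 -= 4·r0 → [0,-12,13,10]
  r3 -= -2·r0 → [0,4,-1,-9]
  r2 -= -3·r1 → [0,0,1,-2]
  r3 -= 1·r1 → [0,0,3,-5]
  r3 -= 3·r2 → [0,0,0,1]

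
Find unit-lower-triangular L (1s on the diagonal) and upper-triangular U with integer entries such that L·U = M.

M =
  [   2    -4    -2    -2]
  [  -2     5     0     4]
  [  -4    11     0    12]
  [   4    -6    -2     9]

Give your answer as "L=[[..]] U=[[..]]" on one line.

L=[[1,0,0,0],[-1,1,0,0],[-2,3,1,0],[2,2,3,1]] U=[[2,-4,-2,-2],[0,1,-2,2],[0,0,2,2],[0,0,0,3]]

  row1 -= -1·row0 → [0,1,-2,2]
  row2 -= -2·row0 → [0,3,-4,8]
  row3 -= 2·row0 → [0,2,2,13]
  row2 -= 3·row1 → [0,0,2,2]
  row3 -= 2·row1 → [0,0,6,9]
  row3 -= 3·row2 → [0,0,0,3]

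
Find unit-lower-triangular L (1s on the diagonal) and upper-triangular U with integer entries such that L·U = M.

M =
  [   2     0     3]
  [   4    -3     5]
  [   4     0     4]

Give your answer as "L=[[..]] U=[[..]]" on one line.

  R1 -= 2·R0 → [0,-3,-1]
  R2 -= 2·R0 → [0,0,-2]
  R2 -= 0·R1 → [0,0,-2]

L=[[1,0,0],[2,1,0],[2,0,1]] U=[[2,0,3],[0,-3,-1],[0,0,-2]]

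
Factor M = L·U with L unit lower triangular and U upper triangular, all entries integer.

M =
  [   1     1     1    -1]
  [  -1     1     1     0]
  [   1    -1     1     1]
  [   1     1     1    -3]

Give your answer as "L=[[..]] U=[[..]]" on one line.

L=[[1,0,0,0],[-1,1,0,0],[1,-1,1,0],[1,0,0,1]] U=[[1,1,1,-1],[0,2,2,-1],[0,0,2,1],[0,0,0,-2]]

  r1 -= -1·r0 → [0,2,2,-1]
  r2 -= 1·r0 → [0,-2,0,2]
  r3 -= 1·r0 → [0,0,0,-2]
  r2 -= -1·r1 → [0,0,2,1]
  r3 -= 0·r1 → [0,0,0,-2]
  r3 -= 0·r2 → [0,0,0,-2]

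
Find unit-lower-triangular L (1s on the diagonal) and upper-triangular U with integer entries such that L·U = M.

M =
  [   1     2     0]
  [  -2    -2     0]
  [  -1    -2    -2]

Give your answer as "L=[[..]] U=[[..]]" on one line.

L=[[1,0,0],[-2,1,0],[-1,0,1]] U=[[1,2,0],[0,2,0],[0,0,-2]]

  row1 -= -2·row0 → [0,2,0]
  row2 -= -1·row0 → [0,0,-2]
  row2 -= 0·row1 → [0,0,-2]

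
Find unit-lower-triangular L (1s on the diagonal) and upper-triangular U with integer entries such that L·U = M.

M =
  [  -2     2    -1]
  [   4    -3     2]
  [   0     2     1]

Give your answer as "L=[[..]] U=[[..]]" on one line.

L=[[1,0,0],[-2,1,0],[0,2,1]] U=[[-2,2,-1],[0,1,0],[0,0,1]]

  row1 -= -2·row0 → [0,1,0]
  row2 -= 0·row0 → [0,2,1]
  row2 -= 2·row1 → [0,0,1]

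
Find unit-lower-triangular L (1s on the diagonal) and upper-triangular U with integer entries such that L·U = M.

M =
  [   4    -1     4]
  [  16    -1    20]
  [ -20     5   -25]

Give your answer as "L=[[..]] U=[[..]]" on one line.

L=[[1,0,0],[4,1,0],[-5,0,1]] U=[[4,-1,4],[0,3,4],[0,0,-5]]

  row1 -= 4·row0 → [0,3,4]
  row2 -= -5·row0 → [0,0,-5]
  row2 -= 0·row1 → [0,0,-5]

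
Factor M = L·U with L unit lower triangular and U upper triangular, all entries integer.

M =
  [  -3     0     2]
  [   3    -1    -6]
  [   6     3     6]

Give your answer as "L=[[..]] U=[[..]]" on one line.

  row1 -= -1·row0 → [0,-1,-4]
  row2 -= -2·row0 → [0,3,10]
  row2 -= -3·row1 → [0,0,-2]

L=[[1,0,0],[-1,1,0],[-2,-3,1]] U=[[-3,0,2],[0,-1,-4],[0,0,-2]]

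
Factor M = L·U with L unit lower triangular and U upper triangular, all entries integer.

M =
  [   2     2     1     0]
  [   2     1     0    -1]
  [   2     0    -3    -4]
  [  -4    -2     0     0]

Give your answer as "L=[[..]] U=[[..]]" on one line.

  row1 -= 1·row0 → [0,-1,-1,-1]
  row2 -= 1·row0 → [0,-2,-4,-4]
  row3 -= -2·row0 → [0,2,2,0]
  row2 -= 2·row1 → [0,0,-2,-2]
  row3 -= -2·row1 → [0,0,0,-2]
  row3 -= 0·row2 → [0,0,0,-2]

L=[[1,0,0,0],[1,1,0,0],[1,2,1,0],[-2,-2,0,1]] U=[[2,2,1,0],[0,-1,-1,-1],[0,0,-2,-2],[0,0,0,-2]]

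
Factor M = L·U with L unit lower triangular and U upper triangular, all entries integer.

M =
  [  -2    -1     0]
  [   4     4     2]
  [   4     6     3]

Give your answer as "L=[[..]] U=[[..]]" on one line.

  R1 -= -2·R0 → [0,2,2]
  R2 -= -2·R0 → [0,4,3]
  R2 -= 2·R1 → [0,0,-1]

L=[[1,0,0],[-2,1,0],[-2,2,1]] U=[[-2,-1,0],[0,2,2],[0,0,-1]]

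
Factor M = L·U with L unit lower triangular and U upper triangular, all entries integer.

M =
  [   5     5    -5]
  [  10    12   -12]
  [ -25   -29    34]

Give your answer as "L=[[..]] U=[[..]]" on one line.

L=[[1,0,0],[2,1,0],[-5,-2,1]] U=[[5,5,-5],[0,2,-2],[0,0,5]]

  row1 -= 2·row0 → [0,2,-2]
  row2 -= -5·row0 → [0,-4,9]
  row2 -= -2·row1 → [0,0,5]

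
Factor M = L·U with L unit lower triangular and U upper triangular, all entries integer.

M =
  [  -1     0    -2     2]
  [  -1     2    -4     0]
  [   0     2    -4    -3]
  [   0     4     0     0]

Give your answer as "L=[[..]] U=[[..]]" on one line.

  r1 -= 1·r0 → [0,2,-2,-2]
  r2 -= 0·r0 → [0,2,-4,-3]
  r3 -= 0·r0 → [0,4,0,0]
  r2 -= 1·r1 → [0,0,-2,-1]
  r3 -= 2·r1 → [0,0,4,4]
  r3 -= -2·r2 → [0,0,0,2]

L=[[1,0,0,0],[1,1,0,0],[0,1,1,0],[0,2,-2,1]] U=[[-1,0,-2,2],[0,2,-2,-2],[0,0,-2,-1],[0,0,0,2]]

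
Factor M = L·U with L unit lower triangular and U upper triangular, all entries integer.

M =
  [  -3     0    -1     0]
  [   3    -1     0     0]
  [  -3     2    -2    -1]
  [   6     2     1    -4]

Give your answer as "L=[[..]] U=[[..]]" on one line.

L=[[1,0,0,0],[-1,1,0,0],[1,-2,1,0],[-2,-2,1,1]] U=[[-3,0,-1,0],[0,-1,-1,0],[0,0,-3,-1],[0,0,0,-3]]

  R1 -= -1·R0 → [0,-1,-1,0]
  R2 -= 1·R0 → [0,2,-1,-1]
  R3 -= -2·R0 → [0,2,-1,-4]
  R2 -= -2·R1 → [0,0,-3,-1]
  R3 -= -2·R1 → [0,0,-3,-4]
  R3 -= 1·R2 → [0,0,0,-3]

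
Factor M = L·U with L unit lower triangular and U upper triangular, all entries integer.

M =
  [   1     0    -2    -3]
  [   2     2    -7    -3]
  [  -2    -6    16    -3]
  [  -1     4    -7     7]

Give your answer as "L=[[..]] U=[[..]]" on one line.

L=[[1,0,0,0],[2,1,0,0],[-2,-3,1,0],[-1,2,-1,1]] U=[[1,0,-2,-3],[0,2,-3,3],[0,0,3,0],[0,0,0,-2]]

  R1 -= 2·R0 → [0,2,-3,3]
  R2 -= -2·R0 → [0,-6,12,-9]
  R3 -= -1·R0 → [0,4,-9,4]
  R2 -= -3·R1 → [0,0,3,0]
  R3 -= 2·R1 → [0,0,-3,-2]
  R3 -= -1·R2 → [0,0,0,-2]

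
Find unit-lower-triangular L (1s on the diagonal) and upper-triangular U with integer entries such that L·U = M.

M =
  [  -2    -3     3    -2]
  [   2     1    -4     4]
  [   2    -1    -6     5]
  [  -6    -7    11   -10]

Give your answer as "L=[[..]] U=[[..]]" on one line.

L=[[1,0,0,0],[-1,1,0,0],[-1,2,1,0],[3,-1,-1,1]] U=[[-2,-3,3,-2],[0,-2,-1,2],[0,0,-1,-1],[0,0,0,-3]]

  R1 -= -1·R0 → [0,-2,-1,2]
  R2 -= -1·R0 → [0,-4,-3,3]
  R3 -= 3·R0 → [0,2,2,-4]
  R2 -= 2·R1 → [0,0,-1,-1]
  R3 -= -1·R1 → [0,0,1,-2]
  R3 -= -1·R2 → [0,0,0,-3]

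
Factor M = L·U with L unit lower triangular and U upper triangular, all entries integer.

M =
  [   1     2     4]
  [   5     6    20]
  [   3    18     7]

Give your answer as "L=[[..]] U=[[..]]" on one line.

  R1 -= 5·R0 → [0,-4,0]
  R2 -= 3·R0 → [0,12,-5]
  R2 -= -3·R1 → [0,0,-5]

L=[[1,0,0],[5,1,0],[3,-3,1]] U=[[1,2,4],[0,-4,0],[0,0,-5]]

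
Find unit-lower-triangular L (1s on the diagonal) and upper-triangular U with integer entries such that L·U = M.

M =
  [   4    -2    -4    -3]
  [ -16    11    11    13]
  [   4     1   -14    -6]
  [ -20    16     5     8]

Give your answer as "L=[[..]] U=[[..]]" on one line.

  R1 -= -4·R0 → [0,3,-5,1]
  R2 -= 1·R0 → [0,3,-10,-3]
  R3 -= -5·R0 → [0,6,-15,-7]
  R2 -= 1·R1 → [0,0,-5,-4]
  R3 -= 2·R1 → [0,0,-5,-9]
  R3 -= 1·R2 → [0,0,0,-5]

L=[[1,0,0,0],[-4,1,0,0],[1,1,1,0],[-5,2,1,1]] U=[[4,-2,-4,-3],[0,3,-5,1],[0,0,-5,-4],[0,0,0,-5]]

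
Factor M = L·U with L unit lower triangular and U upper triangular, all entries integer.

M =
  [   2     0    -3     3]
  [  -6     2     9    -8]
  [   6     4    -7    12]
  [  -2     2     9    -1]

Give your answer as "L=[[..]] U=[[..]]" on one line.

L=[[1,0,0,0],[-3,1,0,0],[3,2,1,0],[-1,1,3,1]] U=[[2,0,-3,3],[0,2,0,1],[0,0,2,1],[0,0,0,-2]]

  R1 -= -3·R0 → [0,2,0,1]
  R2 -= 3·R0 → [0,4,2,3]
  R3 -= -1·R0 → [0,2,6,2]
  R2 -= 2·R1 → [0,0,2,1]
  R3 -= 1·R1 → [0,0,6,1]
  R3 -= 3·R2 → [0,0,0,-2]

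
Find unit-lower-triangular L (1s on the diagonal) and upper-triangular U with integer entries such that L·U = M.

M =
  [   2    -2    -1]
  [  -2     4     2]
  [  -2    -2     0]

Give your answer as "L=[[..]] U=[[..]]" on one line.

  R1 -= -1·R0 → [0,2,1]
  R2 -= -1·R0 → [0,-4,-1]
  R2 -= -2·R1 → [0,0,1]

L=[[1,0,0],[-1,1,0],[-1,-2,1]] U=[[2,-2,-1],[0,2,1],[0,0,1]]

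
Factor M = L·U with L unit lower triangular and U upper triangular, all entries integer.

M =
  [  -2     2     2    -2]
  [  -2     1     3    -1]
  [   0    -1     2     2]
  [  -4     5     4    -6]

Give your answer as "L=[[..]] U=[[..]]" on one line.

L=[[1,0,0,0],[1,1,0,0],[0,1,1,0],[2,-1,1,1]] U=[[-2,2,2,-2],[0,-1,1,1],[0,0,1,1],[0,0,0,-2]]

  row1 -= 1·row0 → [0,-1,1,1]
  row2 -= 0·row0 → [0,-1,2,2]
  row3 -= 2·row0 → [0,1,0,-2]
  row2 -= 1·row1 → [0,0,1,1]
  row3 -= -1·row1 → [0,0,1,-1]
  row3 -= 1·row2 → [0,0,0,-2]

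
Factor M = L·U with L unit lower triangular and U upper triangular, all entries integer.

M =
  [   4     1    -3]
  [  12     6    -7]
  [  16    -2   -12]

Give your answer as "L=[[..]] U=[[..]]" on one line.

L=[[1,0,0],[3,1,0],[4,-2,1]] U=[[4,1,-3],[0,3,2],[0,0,4]]

  row1 -= 3·row0 → [0,3,2]
  row2 -= 4·row0 → [0,-6,0]
  row2 -= -2·row1 → [0,0,4]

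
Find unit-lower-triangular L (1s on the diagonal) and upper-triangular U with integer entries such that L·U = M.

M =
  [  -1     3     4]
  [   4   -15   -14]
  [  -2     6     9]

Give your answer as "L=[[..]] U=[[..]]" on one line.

  R1 -= -4·R0 → [0,-3,2]
  R2 -= 2·R0 → [0,0,1]
  R2 -= 0·R1 → [0,0,1]

L=[[1,0,0],[-4,1,0],[2,0,1]] U=[[-1,3,4],[0,-3,2],[0,0,1]]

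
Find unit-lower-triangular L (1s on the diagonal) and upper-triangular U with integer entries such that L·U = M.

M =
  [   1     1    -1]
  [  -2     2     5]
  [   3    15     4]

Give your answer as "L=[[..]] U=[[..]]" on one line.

  r1 -= -2·r0 → [0,4,3]
  r2 -= 3·r0 → [0,12,7]
  r2 -= 3·r1 → [0,0,-2]

L=[[1,0,0],[-2,1,0],[3,3,1]] U=[[1,1,-1],[0,4,3],[0,0,-2]]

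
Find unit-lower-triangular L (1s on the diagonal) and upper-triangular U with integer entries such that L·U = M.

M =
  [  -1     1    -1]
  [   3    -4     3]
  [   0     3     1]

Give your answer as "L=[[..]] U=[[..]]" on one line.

  row1 -= -3·row0 → [0,-1,0]
  row2 -= 0·row0 → [0,3,1]
  row2 -= -3·row1 → [0,0,1]

L=[[1,0,0],[-3,1,0],[0,-3,1]] U=[[-1,1,-1],[0,-1,0],[0,0,1]]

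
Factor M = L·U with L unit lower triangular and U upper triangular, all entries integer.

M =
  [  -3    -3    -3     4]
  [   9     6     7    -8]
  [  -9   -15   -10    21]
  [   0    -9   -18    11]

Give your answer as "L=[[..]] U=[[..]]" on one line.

L=[[1,0,0,0],[-3,1,0,0],[3,2,1,0],[0,3,-4,1]] U=[[-3,-3,-3,4],[0,-3,-2,4],[0,0,3,1],[0,0,0,3]]

  row1 -= -3·row0 → [0,-3,-2,4]
  row2 -= 3·row0 → [0,-6,-1,9]
  row3 -= 0·row0 → [0,-9,-18,11]
  row2 -= 2·row1 → [0,0,3,1]
  row3 -= 3·row1 → [0,0,-12,-1]
  row3 -= -4·row2 → [0,0,0,3]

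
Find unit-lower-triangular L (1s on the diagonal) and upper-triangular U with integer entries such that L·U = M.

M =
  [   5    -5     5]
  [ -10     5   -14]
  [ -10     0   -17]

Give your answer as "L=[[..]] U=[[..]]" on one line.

  row1 -= -2·row0 → [0,-5,-4]
  row2 -= -2·row0 → [0,-10,-7]
  row2 -= 2·row1 → [0,0,1]

L=[[1,0,0],[-2,1,0],[-2,2,1]] U=[[5,-5,5],[0,-5,-4],[0,0,1]]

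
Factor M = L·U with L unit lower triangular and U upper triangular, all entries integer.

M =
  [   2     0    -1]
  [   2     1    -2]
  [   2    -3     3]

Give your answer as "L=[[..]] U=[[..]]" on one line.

  R1 -= 1·R0 → [0,1,-1]
  R2 -= 1·R0 → [0,-3,4]
  R2 -= -3·R1 → [0,0,1]

L=[[1,0,0],[1,1,0],[1,-3,1]] U=[[2,0,-1],[0,1,-1],[0,0,1]]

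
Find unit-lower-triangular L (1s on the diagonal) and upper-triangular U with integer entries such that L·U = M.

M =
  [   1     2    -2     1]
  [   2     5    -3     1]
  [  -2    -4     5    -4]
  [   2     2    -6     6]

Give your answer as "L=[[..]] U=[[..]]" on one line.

L=[[1,0,0,0],[2,1,0,0],[-2,0,1,0],[2,-2,0,1]] U=[[1,2,-2,1],[0,1,1,-1],[0,0,1,-2],[0,0,0,2]]

  row1 -= 2·row0 → [0,1,1,-1]
  row2 -= -2·row0 → [0,0,1,-2]
  row3 -= 2·row0 → [0,-2,-2,4]
  row2 -= 0·row1 → [0,0,1,-2]
  row3 -= -2·row1 → [0,0,0,2]
  row3 -= 0·row2 → [0,0,0,2]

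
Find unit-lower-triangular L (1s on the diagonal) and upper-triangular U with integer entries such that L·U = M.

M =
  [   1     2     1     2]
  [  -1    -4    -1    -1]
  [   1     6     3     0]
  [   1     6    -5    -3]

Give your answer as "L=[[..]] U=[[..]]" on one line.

  row1 -= -1·row0 → [0,-2,0,1]
  row2 -= 1·row0 → [0,4,2,-2]
  row3 -= 1·row0 → [0,4,-6,-5]
  row2 -= -2·row1 → [0,0,2,0]
  row3 -= -2·row1 → [0,0,-6,-3]
  row3 -= -3·row2 → [0,0,0,-3]

L=[[1,0,0,0],[-1,1,0,0],[1,-2,1,0],[1,-2,-3,1]] U=[[1,2,1,2],[0,-2,0,1],[0,0,2,0],[0,0,0,-3]]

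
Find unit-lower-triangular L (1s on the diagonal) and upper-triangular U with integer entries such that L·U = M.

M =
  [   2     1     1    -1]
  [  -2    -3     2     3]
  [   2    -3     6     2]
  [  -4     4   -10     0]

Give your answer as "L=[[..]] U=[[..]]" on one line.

L=[[1,0,0,0],[-1,1,0,0],[1,2,1,0],[-2,-3,-1,1]] U=[[2,1,1,-1],[0,-2,3,2],[0,0,-1,-1],[0,0,0,3]]

  r1 -= -1·r0 → [0,-2,3,2]
  r2 -= 1·r0 → [0,-4,5,3]
  r3 -= -2·r0 → [0,6,-8,-2]
  r2 -= 2·r1 → [0,0,-1,-1]
  r3 -= -3·r1 → [0,0,1,4]
  r3 -= -1·r2 → [0,0,0,3]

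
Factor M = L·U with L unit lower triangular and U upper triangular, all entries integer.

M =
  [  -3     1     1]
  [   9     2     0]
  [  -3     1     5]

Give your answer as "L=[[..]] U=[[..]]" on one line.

L=[[1,0,0],[-3,1,0],[1,0,1]] U=[[-3,1,1],[0,5,3],[0,0,4]]

  r1 -= -3·r0 → [0,5,3]
  r2 -= 1·r0 → [0,0,4]
  r2 -= 0·r1 → [0,0,4]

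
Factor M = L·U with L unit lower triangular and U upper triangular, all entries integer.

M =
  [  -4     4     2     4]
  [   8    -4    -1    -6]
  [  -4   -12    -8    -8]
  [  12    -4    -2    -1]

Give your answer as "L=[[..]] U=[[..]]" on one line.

  r1 -= -2·r0 → [0,4,3,2]
  r2 -= 1·r0 → [0,-16,-10,-12]
  r3 -= -3·r0 → [0,8,4,11]
  r2 -= -4·r1 → [0,0,2,-4]
  r3 -= 2·r1 → [0,0,-2,7]
  r3 -= -1·r2 → [0,0,0,3]

L=[[1,0,0,0],[-2,1,0,0],[1,-4,1,0],[-3,2,-1,1]] U=[[-4,4,2,4],[0,4,3,2],[0,0,2,-4],[0,0,0,3]]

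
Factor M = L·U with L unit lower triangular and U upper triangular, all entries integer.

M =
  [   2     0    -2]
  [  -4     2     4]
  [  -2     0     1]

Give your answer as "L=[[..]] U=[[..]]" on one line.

L=[[1,0,0],[-2,1,0],[-1,0,1]] U=[[2,0,-2],[0,2,0],[0,0,-1]]

  r1 -= -2·r0 → [0,2,0]
  r2 -= -1·r0 → [0,0,-1]
  r2 -= 0·r1 → [0,0,-1]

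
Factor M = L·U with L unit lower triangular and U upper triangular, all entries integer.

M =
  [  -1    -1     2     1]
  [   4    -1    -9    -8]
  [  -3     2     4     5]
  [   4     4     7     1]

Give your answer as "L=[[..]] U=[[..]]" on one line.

L=[[1,0,0,0],[-4,1,0,0],[3,-1,1,0],[-4,0,-5,1]] U=[[-1,-1,2,1],[0,-5,-1,-4],[0,0,-3,-2],[0,0,0,-5]]

  row1 -= -4·row0 → [0,-5,-1,-4]
  row2 -= 3·row0 → [0,5,-2,2]
  row3 -= -4·row0 → [0,0,15,5]
  row2 -= -1·row1 → [0,0,-3,-2]
  row3 -= 0·row1 → [0,0,15,5]
  row3 -= -5·row2 → [0,0,0,-5]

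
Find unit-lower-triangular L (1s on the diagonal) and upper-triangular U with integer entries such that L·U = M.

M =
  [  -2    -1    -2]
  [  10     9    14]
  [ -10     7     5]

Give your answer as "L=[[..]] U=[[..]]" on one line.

  r1 -= -5·r0 → [0,4,4]
  r2 -= 5·r0 → [0,12,15]
  r2 -= 3·r1 → [0,0,3]

L=[[1,0,0],[-5,1,0],[5,3,1]] U=[[-2,-1,-2],[0,4,4],[0,0,3]]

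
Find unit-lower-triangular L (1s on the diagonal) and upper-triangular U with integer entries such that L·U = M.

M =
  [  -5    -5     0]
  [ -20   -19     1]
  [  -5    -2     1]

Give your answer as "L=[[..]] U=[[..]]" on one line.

L=[[1,0,0],[4,1,0],[1,3,1]] U=[[-5,-5,0],[0,1,1],[0,0,-2]]

  R1 -= 4·R0 → [0,1,1]
  R2 -= 1·R0 → [0,3,1]
  R2 -= 3·R1 → [0,0,-2]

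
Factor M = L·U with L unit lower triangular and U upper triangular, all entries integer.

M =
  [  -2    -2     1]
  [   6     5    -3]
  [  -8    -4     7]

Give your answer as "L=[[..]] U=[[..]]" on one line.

L=[[1,0,0],[-3,1,0],[4,-4,1]] U=[[-2,-2,1],[0,-1,0],[0,0,3]]

  R1 -= -3·R0 → [0,-1,0]
  R2 -= 4·R0 → [0,4,3]
  R2 -= -4·R1 → [0,0,3]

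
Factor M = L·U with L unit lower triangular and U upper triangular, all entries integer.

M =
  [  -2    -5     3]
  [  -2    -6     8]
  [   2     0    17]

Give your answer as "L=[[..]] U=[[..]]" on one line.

  R1 -= 1·R0 → [0,-1,5]
  R2 -= -1·R0 → [0,-5,20]
  R2 -= 5·R1 → [0,0,-5]

L=[[1,0,0],[1,1,0],[-1,5,1]] U=[[-2,-5,3],[0,-1,5],[0,0,-5]]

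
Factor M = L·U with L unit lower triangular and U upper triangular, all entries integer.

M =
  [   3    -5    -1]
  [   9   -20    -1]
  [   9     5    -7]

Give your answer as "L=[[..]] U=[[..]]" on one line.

L=[[1,0,0],[3,1,0],[3,-4,1]] U=[[3,-5,-1],[0,-5,2],[0,0,4]]

  R1 -= 3·R0 → [0,-5,2]
  R2 -= 3·R0 → [0,20,-4]
  R2 -= -4·R1 → [0,0,4]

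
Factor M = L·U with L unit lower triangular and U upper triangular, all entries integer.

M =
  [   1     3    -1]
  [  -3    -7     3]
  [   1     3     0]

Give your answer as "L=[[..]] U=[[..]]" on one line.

L=[[1,0,0],[-3,1,0],[1,0,1]] U=[[1,3,-1],[0,2,0],[0,0,1]]

  row1 -= -3·row0 → [0,2,0]
  row2 -= 1·row0 → [0,0,1]
  row2 -= 0·row1 → [0,0,1]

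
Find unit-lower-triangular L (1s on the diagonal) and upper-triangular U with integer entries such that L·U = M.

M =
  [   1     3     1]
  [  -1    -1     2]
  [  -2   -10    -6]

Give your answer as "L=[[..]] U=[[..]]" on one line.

L=[[1,0,0],[-1,1,0],[-2,-2,1]] U=[[1,3,1],[0,2,3],[0,0,2]]

  r1 -= -1·r0 → [0,2,3]
  r2 -= -2·r0 → [0,-4,-4]
  r2 -= -2·r1 → [0,0,2]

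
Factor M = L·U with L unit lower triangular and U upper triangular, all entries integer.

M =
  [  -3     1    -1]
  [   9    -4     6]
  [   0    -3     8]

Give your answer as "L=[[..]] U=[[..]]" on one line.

  R1 -= -3·R0 → [0,-1,3]
  R2 -= 0·R0 → [0,-3,8]
  R2 -= 3·R1 → [0,0,-1]

L=[[1,0,0],[-3,1,0],[0,3,1]] U=[[-3,1,-1],[0,-1,3],[0,0,-1]]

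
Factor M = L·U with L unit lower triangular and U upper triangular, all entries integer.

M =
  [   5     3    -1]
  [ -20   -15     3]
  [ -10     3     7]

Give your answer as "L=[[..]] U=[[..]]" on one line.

  r1 -= -4·r0 → [0,-3,-1]
  r2 -= -2·r0 → [0,9,5]
  r2 -= -3·r1 → [0,0,2]

L=[[1,0,0],[-4,1,0],[-2,-3,1]] U=[[5,3,-1],[0,-3,-1],[0,0,2]]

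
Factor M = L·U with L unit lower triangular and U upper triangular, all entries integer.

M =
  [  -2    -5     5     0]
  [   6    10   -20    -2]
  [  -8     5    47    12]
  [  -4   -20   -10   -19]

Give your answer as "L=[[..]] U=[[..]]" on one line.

  r1 -= -3·r0 → [0,-5,-5,-2]
  r2 -= 4·r0 → [0,25,27,12]
  r3 -= 2·r0 → [0,-10,-20,-19]
  r2 -= -5·r1 → [0,0,2,2]
  r3 -= 2·r1 → [0,0,-10,-15]
  r3 -= -5·r2 → [0,0,0,-5]

L=[[1,0,0,0],[-3,1,0,0],[4,-5,1,0],[2,2,-5,1]] U=[[-2,-5,5,0],[0,-5,-5,-2],[0,0,2,2],[0,0,0,-5]]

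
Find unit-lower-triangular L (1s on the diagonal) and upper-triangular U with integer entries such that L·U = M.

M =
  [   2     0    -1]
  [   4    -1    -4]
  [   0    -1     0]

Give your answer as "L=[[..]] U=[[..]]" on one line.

  row1 -= 2·row0 → [0,-1,-2]
  row2 -= 0·row0 → [0,-1,0]
  row2 -= 1·row1 → [0,0,2]

L=[[1,0,0],[2,1,0],[0,1,1]] U=[[2,0,-1],[0,-1,-2],[0,0,2]]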